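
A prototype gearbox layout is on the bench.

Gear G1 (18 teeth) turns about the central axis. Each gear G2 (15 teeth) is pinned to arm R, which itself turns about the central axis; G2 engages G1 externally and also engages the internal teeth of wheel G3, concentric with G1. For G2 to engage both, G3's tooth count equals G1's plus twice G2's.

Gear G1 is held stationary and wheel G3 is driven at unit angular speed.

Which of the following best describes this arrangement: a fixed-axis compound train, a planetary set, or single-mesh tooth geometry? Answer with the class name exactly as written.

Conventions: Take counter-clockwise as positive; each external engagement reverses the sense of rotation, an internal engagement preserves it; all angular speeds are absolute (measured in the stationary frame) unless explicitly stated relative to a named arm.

recognized (axles ride arm R): planetary set, 18/15/48 teeth
classification: planetary set

planetary set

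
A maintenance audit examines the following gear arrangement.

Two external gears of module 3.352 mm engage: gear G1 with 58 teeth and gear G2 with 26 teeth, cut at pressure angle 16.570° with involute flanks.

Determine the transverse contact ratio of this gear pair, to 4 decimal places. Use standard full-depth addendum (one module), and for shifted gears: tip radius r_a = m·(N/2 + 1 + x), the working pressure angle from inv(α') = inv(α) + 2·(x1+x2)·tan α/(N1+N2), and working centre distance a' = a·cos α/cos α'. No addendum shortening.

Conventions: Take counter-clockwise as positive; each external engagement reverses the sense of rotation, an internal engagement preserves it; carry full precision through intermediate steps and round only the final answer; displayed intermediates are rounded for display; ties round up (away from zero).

1.8905

recognized (one external pair, fixed centres): single-mesh tooth geometry, m = 3.352, N1 = 58, N2 = 26
base radii: r_b1 = 93.171149, r_b2 = 41.766377
tip radii: r_a1 = 100.560000, r_a2 = 46.928000
no profile shift: α' = α, a' = a
action lengths: √(r_a1²−r_b1²) = 37.834516, √(r_a2²−r_b2²) = 21.396423
base pitch p_b = π·m·cos α = 10.093303
CR = (37.834516 + 21.396423 − 140.784000·sin 16.57000°)/10.093303 = 1.890485
contact ratio ≈ 1.8905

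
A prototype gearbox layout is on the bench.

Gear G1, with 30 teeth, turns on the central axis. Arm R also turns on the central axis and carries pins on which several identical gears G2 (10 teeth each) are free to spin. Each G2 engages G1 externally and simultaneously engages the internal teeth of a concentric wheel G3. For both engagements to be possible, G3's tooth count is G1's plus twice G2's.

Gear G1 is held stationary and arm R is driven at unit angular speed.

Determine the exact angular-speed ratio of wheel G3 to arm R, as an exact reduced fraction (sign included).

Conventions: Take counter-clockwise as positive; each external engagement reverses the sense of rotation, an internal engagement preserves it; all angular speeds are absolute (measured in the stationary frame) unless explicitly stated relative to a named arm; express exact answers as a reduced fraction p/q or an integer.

8/5

planetary set (30T centre, 10T on arm, 50T internal) — Willis relation
ring teeth: 30 + 2·10 = 50
30(ω_sun−ω_arm) = −50(ω_ring−ω_arm),  ω_sun = 0, ω_arm = 1
ω_ring = 1 − (30/50)(0−1) = 8/5
ω_out/ω_in = 8/5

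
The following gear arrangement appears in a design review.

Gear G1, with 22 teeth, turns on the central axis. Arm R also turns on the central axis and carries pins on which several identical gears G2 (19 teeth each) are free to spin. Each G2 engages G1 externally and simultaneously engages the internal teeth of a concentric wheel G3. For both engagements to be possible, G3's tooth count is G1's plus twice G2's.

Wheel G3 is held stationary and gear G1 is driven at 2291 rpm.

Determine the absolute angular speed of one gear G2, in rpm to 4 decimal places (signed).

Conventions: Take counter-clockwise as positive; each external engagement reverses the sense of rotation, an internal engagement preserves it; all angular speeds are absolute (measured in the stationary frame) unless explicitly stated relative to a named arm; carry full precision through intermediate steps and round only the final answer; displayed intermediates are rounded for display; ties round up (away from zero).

planetary set (22T centre, 19T on arm, 60T internal) — Willis relation
normalise by the input: solve with ω_sun = 1, then scale by 2291 rpm
ring teeth: 22 + 2·19 = 60
22(ω_sun−ω_arm) = −60(ω_ring−ω_arm),  ω_ring = 0, ω_sun = 1
22(1−ω_arm) = −60(0−ω_arm)  ⇒  82·ω_arm = 22  ⇒  ω_arm = 11/41
sun–planet mesh: 22·(1−11/41) = −19·(ω_p−ω_arm)  ⇒  ω_p−ω_arm = -660/779
ω_p = 11/41 − 660/779 = -11/19
scale: ω_p = -11/19 × 2291 rpm = -1326.3684 rpm

-1326.3684 rpm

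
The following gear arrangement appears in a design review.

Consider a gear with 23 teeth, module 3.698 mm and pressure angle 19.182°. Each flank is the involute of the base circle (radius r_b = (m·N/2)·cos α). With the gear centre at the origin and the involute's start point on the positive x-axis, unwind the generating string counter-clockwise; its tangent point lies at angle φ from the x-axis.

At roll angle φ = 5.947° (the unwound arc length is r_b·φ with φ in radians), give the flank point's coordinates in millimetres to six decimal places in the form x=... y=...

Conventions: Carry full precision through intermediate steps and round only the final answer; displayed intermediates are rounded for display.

single-mesh involute tooth geometry (23T wheel at module 3.698)
pitch radius r_p = m·N/2 = 3.698·23/2 = 42.527000
base radius r_b = r_p·cos α = 42.527000·cos 19.182° = 40.165886
roll angle φ = 5.947° = 0.10379473 rad
x = r_b·(cos φ + φ·sin φ) = 40.381664
y = r_b·(sin φ − φ·cos φ) = 0.014955

x=40.381664 y=0.014955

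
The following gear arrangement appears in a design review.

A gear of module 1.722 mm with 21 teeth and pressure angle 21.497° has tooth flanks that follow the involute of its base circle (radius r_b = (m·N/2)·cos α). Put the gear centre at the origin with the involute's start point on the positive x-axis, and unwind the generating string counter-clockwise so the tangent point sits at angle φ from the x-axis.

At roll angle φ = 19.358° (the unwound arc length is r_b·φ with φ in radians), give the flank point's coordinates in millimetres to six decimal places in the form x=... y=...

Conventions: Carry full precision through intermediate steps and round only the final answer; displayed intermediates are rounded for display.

class = single-mesh tooth geometry [base-circle involute, m = 1.722, 21T]
pitch radius r_p = m·N/2 = 1.722·21/2 = 18.081000
base radius r_b = r_p·cos α = 18.081000·cos 21.497° = 16.823227
roll angle φ = 19.358° = 0.33786084 rad
x = r_b·(cos φ + φ·sin φ) = 17.756184
y = r_b·(sin φ − φ·cos φ) = 0.213814

x=17.756184 y=0.213814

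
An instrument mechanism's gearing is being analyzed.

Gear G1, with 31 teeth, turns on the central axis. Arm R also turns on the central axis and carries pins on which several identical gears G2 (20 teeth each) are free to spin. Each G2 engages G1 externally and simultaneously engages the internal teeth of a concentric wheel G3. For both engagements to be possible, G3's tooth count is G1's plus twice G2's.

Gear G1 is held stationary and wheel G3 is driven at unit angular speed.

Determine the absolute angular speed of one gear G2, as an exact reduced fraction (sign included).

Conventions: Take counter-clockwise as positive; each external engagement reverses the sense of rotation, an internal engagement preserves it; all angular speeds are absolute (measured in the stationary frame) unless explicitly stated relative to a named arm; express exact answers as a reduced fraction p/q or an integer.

topology: planetary set — G1 31T / G2 20T / G3 71T, arm = carrier (Willis)
ring teeth: 31 + 2·20 = 71
31(ω_sun−ω_arm) = −71(ω_ring−ω_arm),  ω_sun = 0, ω_ring = 1
31(0−ω_arm) = −71(1−ω_arm)  ⇒  102·ω_arm = 71  ⇒  ω_arm = 71/102
sun–planet mesh: 31·(0−71/102) = −20·(ω_p−ω_arm)  ⇒  ω_p−ω_arm = 2201/2040
ω_p = 71/102 + 2201/2040 = 71/40
exact speed ratio = 71/40

71/40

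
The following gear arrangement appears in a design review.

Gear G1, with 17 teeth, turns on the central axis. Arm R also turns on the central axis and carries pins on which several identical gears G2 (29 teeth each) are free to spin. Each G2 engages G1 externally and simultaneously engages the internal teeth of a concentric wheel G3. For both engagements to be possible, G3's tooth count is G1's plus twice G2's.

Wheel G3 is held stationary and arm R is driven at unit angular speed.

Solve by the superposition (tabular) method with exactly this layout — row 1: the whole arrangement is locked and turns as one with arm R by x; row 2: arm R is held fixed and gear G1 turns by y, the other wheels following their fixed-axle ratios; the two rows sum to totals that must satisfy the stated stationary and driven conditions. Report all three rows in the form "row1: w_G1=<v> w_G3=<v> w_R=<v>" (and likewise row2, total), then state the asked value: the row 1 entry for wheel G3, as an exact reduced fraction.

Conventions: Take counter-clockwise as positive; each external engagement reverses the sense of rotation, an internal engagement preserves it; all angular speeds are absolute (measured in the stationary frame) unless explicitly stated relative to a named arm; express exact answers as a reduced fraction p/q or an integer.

planetary set (17T centre, 29T on arm, 75T internal) — Willis relation
row 1 (train locked, turned with arm): all members turn x
row 2 — arm fixed, fixed-axis ratios: sun y, ring −(17/75)·y, arm 0
boundary: total ω_ring = x − (17/75)·y = 0 and total ω_arm = x = 1  ⇒  y = 75/17, x = 1
row 2 ring = −(17/75)·75/17 = -1
totals (row 1 + row 2): sun 1 + 75/17 = 92/17, ring 1 + (-1) = 0, arm 1 + 0 = 1
asked cell (row1, ring) = 1

row1: w_G1=1 w_G3=1 w_R=1
row2: w_G1=75/17 w_G3=-1 w_R=0
total: w_G1=92/17 w_G3=0 w_R=1
asked value: 1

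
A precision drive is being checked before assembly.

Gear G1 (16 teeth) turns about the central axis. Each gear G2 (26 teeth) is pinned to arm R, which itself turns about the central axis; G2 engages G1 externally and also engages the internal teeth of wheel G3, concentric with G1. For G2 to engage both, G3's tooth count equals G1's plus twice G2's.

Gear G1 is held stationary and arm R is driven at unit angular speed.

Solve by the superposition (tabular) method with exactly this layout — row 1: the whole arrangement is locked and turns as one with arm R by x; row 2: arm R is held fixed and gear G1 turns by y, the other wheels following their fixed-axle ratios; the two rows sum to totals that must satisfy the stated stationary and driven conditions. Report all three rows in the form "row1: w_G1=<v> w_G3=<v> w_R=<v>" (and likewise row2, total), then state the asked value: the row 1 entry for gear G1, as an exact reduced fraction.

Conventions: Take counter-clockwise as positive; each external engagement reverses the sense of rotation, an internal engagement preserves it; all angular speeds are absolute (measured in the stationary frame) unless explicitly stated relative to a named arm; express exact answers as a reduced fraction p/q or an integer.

planetary set (16T centre, 26T on arm, 68T internal) — Willis relation
row 1 (train locked, turned with arm): all members turn x
row 2: sun turns y, ring = −(16/68)·y, arm 0
boundary: total ω_sun = x + y = 0 and total ω_arm = x = 1  ⇒  y = -1, x = 1
row 2 ring = −(16/68)·(-1) = 4/17
totals (row 1 + row 2): sun 1 + (-1) = 0, ring 1 + 4/17 = 21/17, arm 1 + 0 = 1
asked cell (row1, sun) = 1

row1: w_G1=1 w_G3=1 w_R=1
row2: w_G1=-1 w_G3=4/17 w_R=0
total: w_G1=0 w_G3=21/17 w_R=1
asked value: 1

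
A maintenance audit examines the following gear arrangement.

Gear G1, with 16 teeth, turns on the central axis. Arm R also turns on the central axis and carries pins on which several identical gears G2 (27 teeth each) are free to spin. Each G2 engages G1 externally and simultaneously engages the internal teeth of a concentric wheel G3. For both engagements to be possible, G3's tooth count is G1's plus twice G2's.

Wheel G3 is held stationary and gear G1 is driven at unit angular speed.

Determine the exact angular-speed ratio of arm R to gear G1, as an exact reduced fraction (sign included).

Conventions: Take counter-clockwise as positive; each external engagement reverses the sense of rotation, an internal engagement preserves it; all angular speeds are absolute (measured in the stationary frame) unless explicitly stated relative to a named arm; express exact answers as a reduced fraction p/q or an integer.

8/43

planetary set (16T centre, 27T on arm, 70T internal) — Willis relation
ring teeth: 16 + 2·27 = 70
16(ω_sun−ω_arm) = −70(ω_ring−ω_arm),  ω_ring = 0, ω_sun = 1
16(1−ω_arm) = −70(0−ω_arm)  ⇒  86·ω_arm = 16  ⇒  ω_arm = 8/43
ω_out/ω_in = 8/43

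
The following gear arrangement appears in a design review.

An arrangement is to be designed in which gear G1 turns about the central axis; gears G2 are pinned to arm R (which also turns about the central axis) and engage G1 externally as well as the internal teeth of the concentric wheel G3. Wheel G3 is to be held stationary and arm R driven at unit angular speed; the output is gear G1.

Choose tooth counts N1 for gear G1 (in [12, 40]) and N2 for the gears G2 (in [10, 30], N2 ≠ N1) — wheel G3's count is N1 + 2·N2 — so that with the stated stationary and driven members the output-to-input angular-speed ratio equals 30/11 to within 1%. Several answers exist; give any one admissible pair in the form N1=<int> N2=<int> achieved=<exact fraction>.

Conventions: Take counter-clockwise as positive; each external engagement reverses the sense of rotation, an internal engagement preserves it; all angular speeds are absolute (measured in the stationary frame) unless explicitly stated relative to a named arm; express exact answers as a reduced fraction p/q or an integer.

design class (target 30/11): planetary set
Willis with ω_ring = 0: ω_sun/ω_arm = (N1+N3)/N1; set equal to 30/11  ⇒  N3/N1 = 30/11 − 1 = 19/11
N3 = N1 + 2·N2  ⇒  N2/N1 = (N3/N1 − 1)/2 = (19/11 − 1)/2 = 4/11
smallest multiple with N1 ≥ 12 and N2 ≥ 10: k = 3  ⇒  N1 = 3·11 = 33, N2 = 3·4 = 12 (N1 ≤ 40, N2 ≤ 30, N2 ≠ N1 ✓), N3 = 33 + 2·12 = 57
check: (N1+N3)/N1 with N1 = 33, N3 = 57 gives 30/11; |achieved − target| = 0 ≤ 3/110 ✓

N1=33 N2=12 achieved=30/11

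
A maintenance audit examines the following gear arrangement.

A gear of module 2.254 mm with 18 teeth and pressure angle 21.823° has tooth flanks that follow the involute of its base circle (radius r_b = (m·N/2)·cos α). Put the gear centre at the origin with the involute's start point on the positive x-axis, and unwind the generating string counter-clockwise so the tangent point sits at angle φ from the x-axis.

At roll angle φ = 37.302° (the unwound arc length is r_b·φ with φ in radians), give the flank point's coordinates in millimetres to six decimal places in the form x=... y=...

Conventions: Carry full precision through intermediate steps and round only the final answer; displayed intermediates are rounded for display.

x=22.410264 y=1.659925

single-mesh involute tooth geometry (18T wheel at module 2.254)
pitch radius r_p = m·N/2 = 2.254·18/2 = 20.286000
base radius r_b = r_p·cos α = 20.286000·cos 21.823° = 18.832238
roll angle φ = 37.302° = 0.65104272 rad
x = r_b·(cos φ + φ·sin φ) = 22.410264
y = r_b·(sin φ − φ·cos φ) = 1.659925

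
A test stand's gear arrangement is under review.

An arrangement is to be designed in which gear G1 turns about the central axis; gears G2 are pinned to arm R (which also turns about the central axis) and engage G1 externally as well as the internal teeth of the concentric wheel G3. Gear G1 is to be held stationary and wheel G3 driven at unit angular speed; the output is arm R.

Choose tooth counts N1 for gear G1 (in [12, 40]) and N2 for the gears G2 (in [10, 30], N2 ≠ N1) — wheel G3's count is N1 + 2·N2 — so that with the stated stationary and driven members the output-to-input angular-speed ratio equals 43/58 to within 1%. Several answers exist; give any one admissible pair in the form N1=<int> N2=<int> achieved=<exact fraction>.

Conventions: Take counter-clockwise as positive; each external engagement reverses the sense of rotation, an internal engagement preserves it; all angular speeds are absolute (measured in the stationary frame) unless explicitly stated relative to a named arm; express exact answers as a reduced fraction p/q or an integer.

N1=15 N2=14 achieved=43/58

design class (target 43/58): planetary set
Willis with ω_sun = 0: ω_arm/ω_ring = N3/(N1+N3); set equal to 43/58  ⇒  N3/N1 = (43/58)/(1 − 43/58) = 43/15
N3 = N1 + 2·N2  ⇒  N2/N1 = (N3/N1 − 1)/2 = (43/15 − 1)/2 = 14/15
smallest multiple with N1 ≥ 12 and N2 ≥ 10: k = 1  ⇒  N1 = 1·15 = 15, N2 = 1·14 = 14 (N1 ≤ 40, N2 ≤ 30, N2 ≠ N1 ✓), N3 = 15 + 2·14 = 43
check: N3/(N1+N3) with N1 = 15, N3 = 43 gives 43/58; |achieved − target| = 0 ≤ 43/5800 ✓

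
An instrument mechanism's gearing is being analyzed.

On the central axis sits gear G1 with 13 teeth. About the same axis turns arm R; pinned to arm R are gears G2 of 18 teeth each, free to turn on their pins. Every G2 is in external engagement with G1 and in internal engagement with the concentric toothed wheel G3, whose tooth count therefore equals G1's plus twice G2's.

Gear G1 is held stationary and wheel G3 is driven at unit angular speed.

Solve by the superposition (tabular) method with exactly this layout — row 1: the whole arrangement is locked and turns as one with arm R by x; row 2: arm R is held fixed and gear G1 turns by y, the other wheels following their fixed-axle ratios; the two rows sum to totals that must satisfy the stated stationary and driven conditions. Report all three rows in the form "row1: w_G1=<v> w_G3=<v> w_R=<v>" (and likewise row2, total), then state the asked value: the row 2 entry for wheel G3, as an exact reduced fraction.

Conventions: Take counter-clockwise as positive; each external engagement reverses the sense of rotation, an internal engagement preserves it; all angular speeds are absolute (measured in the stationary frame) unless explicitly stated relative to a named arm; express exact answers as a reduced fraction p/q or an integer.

row1: w_G1=49/62 w_G3=49/62 w_R=49/62
row2: w_G1=-49/62 w_G3=13/62 w_R=0
total: w_G1=0 w_G3=1 w_R=49/62
asked value: 13/62

class = planetary set [G3 = 13+2·18 = 49; Willis about the carrier]
superposition row 1 [locked train]: every member turns x
row 2 — arm fixed, fixed-axis ratios: sun y, ring −(13/49)·y, arm 0
boundary: total ω_sun = x + y = 0 and total ω_ring = x − (13/49)·y = 1  ⇒  y = -49/62, x = 49/62
row 2 ring = −(13/49)·(-49/62) = 13/62
totals (row 1 + row 2): sun 49/62 + (-49/62) = 0, ring 49/62 + 13/62 = 1, arm 49/62 + 0 = 49/62
asked cell (row2, ring) = 13/62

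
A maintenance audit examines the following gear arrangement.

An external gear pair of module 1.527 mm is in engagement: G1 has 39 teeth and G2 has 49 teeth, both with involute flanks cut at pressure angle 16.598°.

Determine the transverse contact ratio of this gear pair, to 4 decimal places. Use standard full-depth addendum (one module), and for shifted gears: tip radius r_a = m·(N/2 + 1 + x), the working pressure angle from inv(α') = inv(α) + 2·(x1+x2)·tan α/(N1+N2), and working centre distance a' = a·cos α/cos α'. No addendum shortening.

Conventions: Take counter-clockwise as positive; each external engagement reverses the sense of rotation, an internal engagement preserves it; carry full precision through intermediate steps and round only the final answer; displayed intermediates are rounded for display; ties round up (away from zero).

topology: single-mesh involute geometry — m = 1.527, 39T/49T pair
base radii: r_b1 = 28.535789, r_b2 = 35.852658
tip radii: r_a1 = 31.303500, r_a2 = 38.938500
no profile shift: α' = α, a' = a
action lengths: √(r_a1²−r_b1²) = 12.869260, √(r_a2²−r_b2²) = 15.191896
base pitch p_b = π·m·cos α = 4.597324
CR = (12.869260 + 15.191896 − 67.188000·sin 16.59800°)/4.597324 = 1.929073
contact ratio ≈ 1.9291

1.9291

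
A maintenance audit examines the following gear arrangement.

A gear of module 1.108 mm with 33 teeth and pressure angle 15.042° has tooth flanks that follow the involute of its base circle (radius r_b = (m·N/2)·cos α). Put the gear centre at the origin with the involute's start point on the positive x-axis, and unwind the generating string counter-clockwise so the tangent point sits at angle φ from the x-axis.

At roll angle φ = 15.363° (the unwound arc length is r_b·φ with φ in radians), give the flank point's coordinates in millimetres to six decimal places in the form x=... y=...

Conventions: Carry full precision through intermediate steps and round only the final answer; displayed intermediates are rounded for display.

x=18.278906 y=0.112641

topology: single-mesh involute geometry — m = 1.108, N = 33
pitch radius r_p = m·N/2 = 1.108·33/2 = 18.282000
base radius r_b = r_p·cos α = 18.282000·cos 15.042° = 17.655583
roll angle φ = 15.363° = 0.26813493 rad
x = r_b·(cos φ + φ·sin φ) = 18.278906
y = r_b·(sin φ − φ·cos φ) = 0.112641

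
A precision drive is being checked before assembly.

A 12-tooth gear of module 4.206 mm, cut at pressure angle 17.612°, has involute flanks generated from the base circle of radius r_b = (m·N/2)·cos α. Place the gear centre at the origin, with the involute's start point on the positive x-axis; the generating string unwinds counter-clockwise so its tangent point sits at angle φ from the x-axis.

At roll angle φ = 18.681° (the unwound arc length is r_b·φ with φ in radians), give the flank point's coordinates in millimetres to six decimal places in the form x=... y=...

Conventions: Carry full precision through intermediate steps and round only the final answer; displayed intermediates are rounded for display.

recognized (one wheel, involute flank): single-mesh tooth geometry, m = 4.206, N = 12
pitch radius r_p = m·N/2 = 4.206·12/2 = 25.236000
base radius r_b = r_p·cos α = 25.236000·cos 17.612° = 24.053121
roll angle φ = 18.681° = 0.32604496 rad
x = r_b·(cos φ + φ·sin φ) = 25.297831
y = r_b·(sin φ − φ·cos φ) = 0.274953

x=25.297831 y=0.274953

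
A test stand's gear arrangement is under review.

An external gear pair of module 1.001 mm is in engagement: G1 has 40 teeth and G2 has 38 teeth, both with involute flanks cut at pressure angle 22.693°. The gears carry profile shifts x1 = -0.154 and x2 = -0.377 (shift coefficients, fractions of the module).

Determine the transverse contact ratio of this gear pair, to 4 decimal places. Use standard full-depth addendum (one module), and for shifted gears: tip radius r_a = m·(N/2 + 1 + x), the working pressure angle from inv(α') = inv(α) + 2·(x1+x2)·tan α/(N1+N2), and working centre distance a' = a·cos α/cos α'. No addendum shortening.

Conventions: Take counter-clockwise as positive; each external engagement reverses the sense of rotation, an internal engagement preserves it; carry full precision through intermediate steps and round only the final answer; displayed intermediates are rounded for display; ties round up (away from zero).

1.7169

class = single-mesh tooth geometry [involute pair 40T × 38T, m = 1.001]
base radii: r_b1 = 18.470156, r_b2 = 17.546648
tip radii: r_a1 = 20.866846, r_a2 = 19.642623
inv(α') = inv(22.693°) + 2·(-0.154-0.377)·tan α/(40+38) = 0.01640447  ⇒  α' = 20.62713°
a' = a·cos α / cos α' = 39.0390·cos 22.693°/cos 20.62713° = 38.483899
action lengths: √(r_a1²−r_b1²) = 9.709716, √(r_a2²−r_b2²) = 8.828803
base pitch p_b = π·m·cos α = 2.901285
CR = (9.709716 + 8.828803 − 38.483899·sin 20.62713°)/2.901285 = 1.716902
contact ratio ≈ 1.7169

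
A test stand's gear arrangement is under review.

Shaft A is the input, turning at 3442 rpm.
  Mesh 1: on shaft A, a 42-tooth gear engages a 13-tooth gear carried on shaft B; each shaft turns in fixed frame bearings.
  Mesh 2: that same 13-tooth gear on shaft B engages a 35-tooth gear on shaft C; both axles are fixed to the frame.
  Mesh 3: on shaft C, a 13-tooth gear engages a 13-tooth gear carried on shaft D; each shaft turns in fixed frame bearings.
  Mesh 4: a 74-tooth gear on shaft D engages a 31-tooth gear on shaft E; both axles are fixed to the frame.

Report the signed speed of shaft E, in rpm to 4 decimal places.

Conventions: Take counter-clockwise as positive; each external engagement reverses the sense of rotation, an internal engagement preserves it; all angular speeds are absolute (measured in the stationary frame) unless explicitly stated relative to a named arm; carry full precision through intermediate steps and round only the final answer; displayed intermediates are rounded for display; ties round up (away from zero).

+9859.6645 rpm

topology: fixed-axis compound train — 4 meshes, A→E
mesh 1 [42T→13T]: ω = 3442.0000×42/13 = 11120.3077 rpm, sense flips to −
mesh 2 [13T→35T]: ω = 11120.3077×13/35 = 4130.4000 rpm, sense flips to +
mesh 3 [13T→13T]: ω = 4130.4000×13/13 = 4130.4000 rpm, sense flips to −
mesh 4 [74T→31T]: ω = 4130.4000×74/31 = 9859.6645 rpm, sense flips to +
signed output speed = +9859.6645 rpm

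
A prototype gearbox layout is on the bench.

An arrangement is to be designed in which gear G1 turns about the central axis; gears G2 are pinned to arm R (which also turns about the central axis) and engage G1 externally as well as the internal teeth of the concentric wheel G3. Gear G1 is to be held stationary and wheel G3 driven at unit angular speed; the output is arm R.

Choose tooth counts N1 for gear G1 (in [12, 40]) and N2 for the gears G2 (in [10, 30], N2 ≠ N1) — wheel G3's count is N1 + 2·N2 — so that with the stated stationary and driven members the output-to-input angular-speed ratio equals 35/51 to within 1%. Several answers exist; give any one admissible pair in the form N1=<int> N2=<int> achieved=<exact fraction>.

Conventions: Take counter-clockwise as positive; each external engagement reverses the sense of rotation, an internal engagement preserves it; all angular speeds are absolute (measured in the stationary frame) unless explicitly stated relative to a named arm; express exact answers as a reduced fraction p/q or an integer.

N1=32 N2=19 achieved=35/51

class = planetary set [ratio 35/51 wanted; Willis about the carrier]
Willis with ω_sun = 0: ω_arm/ω_ring = N3/(N1+N3); set equal to 35/51  ⇒  N3/N1 = (35/51)/(1 − 35/51) = 35/16
N3 = N1 + 2·N2  ⇒  N2/N1 = (N3/N1 − 1)/2 = (35/16 − 1)/2 = 19/32
smallest multiple with N1 ≥ 12 and N2 ≥ 10: k = 1  ⇒  N1 = 1·32 = 32, N2 = 1·19 = 19 (N1 ≤ 40, N2 ≤ 30, N2 ≠ N1 ✓), N3 = 32 + 2·19 = 70
check: N3/(N1+N3) with N1 = 32, N3 = 70 gives 35/51; |achieved − target| = 0 ≤ 7/1020 ✓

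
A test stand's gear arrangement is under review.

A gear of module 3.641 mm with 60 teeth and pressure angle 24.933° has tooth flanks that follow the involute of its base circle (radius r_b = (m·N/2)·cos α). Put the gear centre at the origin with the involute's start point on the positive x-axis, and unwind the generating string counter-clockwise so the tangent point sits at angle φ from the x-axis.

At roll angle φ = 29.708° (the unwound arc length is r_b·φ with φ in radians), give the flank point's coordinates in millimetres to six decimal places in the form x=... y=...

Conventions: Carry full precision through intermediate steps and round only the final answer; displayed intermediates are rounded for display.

topology: single-mesh involute geometry — m = 3.641, N = 60
pitch radius r_p = m·N/2 = 3.641·60/2 = 109.230000
base radius r_b = r_p·cos α = 109.230000·cos 24.933° = 99.049913
roll angle φ = 29.708° = 0.51850241 rad
x = r_b·(cos φ + φ·sin φ) = 111.482829
y = r_b·(sin φ − φ·cos φ) = 4.479858

x=111.482829 y=4.479858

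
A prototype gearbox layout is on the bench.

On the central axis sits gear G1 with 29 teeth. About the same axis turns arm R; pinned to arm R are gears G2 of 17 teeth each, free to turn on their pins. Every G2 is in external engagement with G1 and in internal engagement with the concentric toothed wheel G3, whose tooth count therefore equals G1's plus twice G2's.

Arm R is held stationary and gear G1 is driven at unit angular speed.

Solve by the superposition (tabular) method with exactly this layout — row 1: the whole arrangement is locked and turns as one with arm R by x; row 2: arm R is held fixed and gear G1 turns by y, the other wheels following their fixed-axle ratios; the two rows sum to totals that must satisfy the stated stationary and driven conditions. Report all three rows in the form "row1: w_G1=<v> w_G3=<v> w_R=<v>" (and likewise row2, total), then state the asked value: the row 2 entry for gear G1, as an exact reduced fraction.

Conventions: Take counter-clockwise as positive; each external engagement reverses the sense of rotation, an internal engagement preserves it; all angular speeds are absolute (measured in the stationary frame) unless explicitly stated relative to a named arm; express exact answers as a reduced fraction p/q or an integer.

row1: w_G1=0 w_G3=0 w_R=0
row2: w_G1=1 w_G3=-29/63 w_R=0
total: w_G1=1 w_G3=-29/63 w_R=0
asked value: 1

class = planetary set [G3 = 29+2·17 = 63; Willis about the carrier]
row 1 (train locked, turned with arm): all members turn x
row 2 (arm held, sun turns y): ω_ring = −(29/63)·y, ω_arm = 0
boundary: total ω_arm = x = 0 and total ω_sun = x + y = 1  ⇒  y = 1, x = 0
row 2 ring = −(29/63)·1 = -29/63
totals (row 1 + row 2): sun 0 + 1 = 1, ring 0 + (-29/63) = -29/63, arm 0 + 0 = 0
asked cell (row2, sun) = 1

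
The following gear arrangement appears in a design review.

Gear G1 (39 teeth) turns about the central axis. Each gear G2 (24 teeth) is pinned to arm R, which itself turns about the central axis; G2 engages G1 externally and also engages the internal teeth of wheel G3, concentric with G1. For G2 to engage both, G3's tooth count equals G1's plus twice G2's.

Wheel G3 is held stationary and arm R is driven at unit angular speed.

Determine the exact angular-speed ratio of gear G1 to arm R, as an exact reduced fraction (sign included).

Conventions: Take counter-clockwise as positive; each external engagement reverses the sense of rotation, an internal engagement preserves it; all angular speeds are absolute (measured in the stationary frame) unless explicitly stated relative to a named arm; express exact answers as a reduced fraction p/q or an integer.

42/13

recognized (axles ride arm R): planetary set, 39/24/87 teeth
ring teeth: 39 + 2·24 = 87
39(ω_sun−ω_arm) = −87(ω_ring−ω_arm),  ω_ring = 0, ω_arm = 1
ω_sun = 1 − (87/39)(0−1) = 42/13
ω_out/ω_in = 42/13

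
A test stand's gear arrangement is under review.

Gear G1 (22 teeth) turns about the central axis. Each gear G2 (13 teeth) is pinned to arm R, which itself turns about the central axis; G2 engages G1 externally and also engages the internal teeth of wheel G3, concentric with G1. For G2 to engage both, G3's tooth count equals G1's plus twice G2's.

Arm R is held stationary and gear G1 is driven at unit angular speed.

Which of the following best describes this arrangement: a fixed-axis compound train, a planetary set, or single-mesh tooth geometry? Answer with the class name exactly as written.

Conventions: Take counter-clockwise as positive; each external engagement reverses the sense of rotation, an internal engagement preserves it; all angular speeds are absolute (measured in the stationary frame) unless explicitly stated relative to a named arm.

topology: planetary set — G1 22T / G2 13T / G3 48T, arm = carrier (Willis)
classification: planetary set

planetary set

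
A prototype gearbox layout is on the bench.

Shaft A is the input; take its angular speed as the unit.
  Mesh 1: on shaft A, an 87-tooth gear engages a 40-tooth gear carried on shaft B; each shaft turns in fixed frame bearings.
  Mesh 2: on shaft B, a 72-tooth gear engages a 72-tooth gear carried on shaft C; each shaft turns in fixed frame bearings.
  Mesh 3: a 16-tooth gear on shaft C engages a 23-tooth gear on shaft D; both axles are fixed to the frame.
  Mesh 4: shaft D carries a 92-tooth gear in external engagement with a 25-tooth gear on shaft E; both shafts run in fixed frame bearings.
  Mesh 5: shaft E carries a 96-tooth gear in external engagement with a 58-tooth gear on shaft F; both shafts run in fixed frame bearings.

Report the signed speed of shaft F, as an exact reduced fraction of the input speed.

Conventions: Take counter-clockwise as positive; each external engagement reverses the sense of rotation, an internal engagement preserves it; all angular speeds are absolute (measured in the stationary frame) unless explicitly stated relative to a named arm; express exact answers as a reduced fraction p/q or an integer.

-1152/125

5-mesh fixed-axis compound train (all bearings frame-fixed)
mesh 1 [87T→40T]: |ω|/ω_in = 1×87/40 = 87/40, sense flips to −
mesh 2 [72T→72T]: |ω|/ω_in = (87/40)×72/72 = 87/40, sense flips to +
mesh 3 [16T→23T]: |ω|/ω_in = (87/40)×16/23 = 174/115, sense flips to −
mesh 4 [92T→25T]: |ω|/ω_in = (174/115)×92/25 = 696/125, sense flips to +
mesh 5 [96T→58T]: |ω|/ω_in = (696/125)×96/58 = 1152/125, sense flips to −
signed output speed (× input speed) = -1152/125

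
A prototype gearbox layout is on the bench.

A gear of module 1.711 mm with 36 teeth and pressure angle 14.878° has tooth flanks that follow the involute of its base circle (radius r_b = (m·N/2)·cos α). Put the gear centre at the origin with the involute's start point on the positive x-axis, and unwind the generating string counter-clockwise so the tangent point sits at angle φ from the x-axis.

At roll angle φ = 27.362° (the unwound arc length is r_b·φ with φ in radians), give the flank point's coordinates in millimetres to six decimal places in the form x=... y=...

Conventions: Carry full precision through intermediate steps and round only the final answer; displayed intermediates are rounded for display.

topology: single-mesh involute geometry — m = 1.711, N = 36
pitch radius r_p = m·N/2 = 1.711·36/2 = 30.798000
base radius r_b = r_p·cos α = 30.798000·cos 14.878° = 29.765489
roll angle φ = 27.362° = 0.47755699 rad
x = r_b·(cos φ + φ·sin φ) = 32.968577
y = r_b·(sin φ − φ·cos φ) = 1.056162

x=32.968577 y=1.056162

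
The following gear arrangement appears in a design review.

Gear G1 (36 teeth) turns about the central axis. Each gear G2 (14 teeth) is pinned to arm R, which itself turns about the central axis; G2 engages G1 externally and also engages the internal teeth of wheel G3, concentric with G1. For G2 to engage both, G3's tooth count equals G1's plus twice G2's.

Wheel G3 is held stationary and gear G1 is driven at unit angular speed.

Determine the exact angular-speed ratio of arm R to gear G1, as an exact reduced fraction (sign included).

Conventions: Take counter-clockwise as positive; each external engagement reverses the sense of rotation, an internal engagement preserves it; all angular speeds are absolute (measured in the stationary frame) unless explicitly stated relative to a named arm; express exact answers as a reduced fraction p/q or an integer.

9/25

recognized (axles ride arm R): planetary set, 36/14/64 teeth
ring teeth: 36 + 2·14 = 64
36(ω_sun−ω_arm) = −64(ω_ring−ω_arm),  ω_ring = 0, ω_sun = 1
36(1−ω_arm) = −64(0−ω_arm)  ⇒  100·ω_arm = 36  ⇒  ω_arm = 9/25
ω_out/ω_in = 9/25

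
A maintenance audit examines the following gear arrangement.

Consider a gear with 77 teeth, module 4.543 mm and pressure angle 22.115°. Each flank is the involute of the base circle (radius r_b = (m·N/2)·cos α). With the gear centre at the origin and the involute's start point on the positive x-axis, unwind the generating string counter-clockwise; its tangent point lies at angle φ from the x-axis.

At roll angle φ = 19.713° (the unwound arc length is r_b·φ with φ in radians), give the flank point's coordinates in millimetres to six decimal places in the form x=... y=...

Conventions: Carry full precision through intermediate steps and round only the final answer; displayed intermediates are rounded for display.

class = single-mesh tooth geometry [base-circle involute, m = 4.543, 77T]
pitch radius r_p = m·N/2 = 4.543·77/2 = 174.905500
base radius r_b = r_p·cos α = 174.905500·cos 22.115° = 162.037721
roll angle φ = 19.713° = 0.34405676 rad
x = r_b·(cos φ + φ·sin φ) = 171.346371
y = r_b·(sin φ − φ·cos φ) = 2.173879

x=171.346371 y=2.173879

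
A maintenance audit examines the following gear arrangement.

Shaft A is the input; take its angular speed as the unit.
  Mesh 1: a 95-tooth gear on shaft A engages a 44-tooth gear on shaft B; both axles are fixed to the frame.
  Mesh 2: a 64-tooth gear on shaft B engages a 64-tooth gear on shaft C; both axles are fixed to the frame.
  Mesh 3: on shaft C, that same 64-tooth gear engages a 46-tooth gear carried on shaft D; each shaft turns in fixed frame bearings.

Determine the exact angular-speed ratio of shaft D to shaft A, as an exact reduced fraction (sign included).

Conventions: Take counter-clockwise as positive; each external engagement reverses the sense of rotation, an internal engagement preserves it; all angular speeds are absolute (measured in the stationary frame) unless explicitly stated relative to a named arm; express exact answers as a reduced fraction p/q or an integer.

-760/253

class = fixed-axis compound train [3 meshes; 3 ratios multiply, 3 sense flips]
mesh 1 [95T→44T]: running ratio 95/44, sense −
mesh 2 [64T→64T]: running ratio 95/44, sense +
mesh 3 [64T→46T]: running ratio 760/253, sense −
ω_out/ω_in = -760/253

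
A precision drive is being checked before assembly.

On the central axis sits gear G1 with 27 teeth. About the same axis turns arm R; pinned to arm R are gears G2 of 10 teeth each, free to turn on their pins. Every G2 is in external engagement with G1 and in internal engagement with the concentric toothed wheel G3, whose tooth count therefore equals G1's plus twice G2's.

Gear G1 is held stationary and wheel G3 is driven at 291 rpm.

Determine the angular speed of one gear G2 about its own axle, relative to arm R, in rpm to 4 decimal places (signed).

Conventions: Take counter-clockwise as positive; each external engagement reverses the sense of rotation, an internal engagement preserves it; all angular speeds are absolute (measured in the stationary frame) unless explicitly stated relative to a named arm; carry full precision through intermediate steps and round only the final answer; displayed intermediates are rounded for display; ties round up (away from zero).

planetary set (27T centre, 10T on arm, 47T internal) — Willis relation
normalise by the input: solve with ω_ring = 1, then scale by 291 rpm
ring teeth: 27 + 2·10 = 47
27(ω_sun−ω_arm) = −47(ω_ring−ω_arm),  ω_sun = 0, ω_ring = 1
27(0−ω_arm) = −47(1−ω_arm)  ⇒  74·ω_arm = 47  ⇒  ω_arm = 47/74
sun–planet mesh: 27·(0−47/74) = −10·(ω_p−ω_arm)  ⇒  ω_p−ω_arm = 1269/740
scale: ω_p−ω_arm = 1269/740 × 291 rpm = +499.0257 rpm

+499.0257 rpm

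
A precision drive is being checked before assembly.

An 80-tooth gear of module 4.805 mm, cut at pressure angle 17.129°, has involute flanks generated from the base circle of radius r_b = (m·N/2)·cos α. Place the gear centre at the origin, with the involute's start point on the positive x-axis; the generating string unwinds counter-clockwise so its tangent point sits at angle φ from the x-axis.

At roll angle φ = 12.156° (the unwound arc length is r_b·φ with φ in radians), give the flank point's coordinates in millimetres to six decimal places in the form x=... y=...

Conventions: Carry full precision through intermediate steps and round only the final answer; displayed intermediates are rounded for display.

x=187.762246 y=0.582071

topology: single-mesh involute geometry — m = 4.805, N = 80
pitch radius r_p = m·N/2 = 4.805·80/2 = 192.200000
base radius r_b = r_p·cos α = 192.200000·cos 17.129° = 183.674789
roll angle φ = 12.156° = 0.21216222 rad
x = r_b·(cos φ + φ·sin φ) = 187.762246
y = r_b·(sin φ − φ·cos φ) = 0.582071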